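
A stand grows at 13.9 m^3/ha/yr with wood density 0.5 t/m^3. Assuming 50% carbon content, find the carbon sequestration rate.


C = 13.9 * 0.5 * 0.5 = 3.475 ≈ 3.48 t C/ha/yr

3.48 t C/ha/yr


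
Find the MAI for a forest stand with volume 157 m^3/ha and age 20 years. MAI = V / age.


MAI = 157 / 20 = 7.85 m^3/ha/yr

7.85 m^3/ha/yr


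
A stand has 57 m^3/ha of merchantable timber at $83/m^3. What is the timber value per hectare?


Value = 57 * 83 = $4731/ha

$4731/ha


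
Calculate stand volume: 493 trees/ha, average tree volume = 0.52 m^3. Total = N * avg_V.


V_stand = 493 * 0.52 = 256.36 ≈ 256.4 m^3/ha

256.4 m^3/ha


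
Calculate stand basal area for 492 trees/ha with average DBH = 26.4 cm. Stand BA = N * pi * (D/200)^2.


(D/200)^2 = (26.4/200)^2 = 0.132^2 = 0.017424
Individual BA = 3.141593 * 0.017424 = 0.0547391 m^2
Stand BA = 492 * 0.0547391 = 26.9316 ≈ 26.93 m^2/ha

26.93 m^2/ha


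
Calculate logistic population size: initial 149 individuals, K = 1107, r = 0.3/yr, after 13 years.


(K - N0)/N0 = (1107 - 149)/149 = 958/149 = 6.42953
r*t = 0.3 * 13 = 3.9; exp(-3.9) = 0.0202419
6.42953 * 0.0202419 = 0.130146
1 + 0.130146 = 1.13015
N = 1107 / 1.13015 = 979.516 ≈ 980

980


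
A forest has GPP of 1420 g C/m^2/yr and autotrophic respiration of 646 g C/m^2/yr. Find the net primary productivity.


NPP = GPP - Ra = 1420 - 646 = 774 g C/m^2/yr

774 g C/m^2/yr


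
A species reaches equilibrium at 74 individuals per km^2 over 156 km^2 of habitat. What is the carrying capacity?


K = 74 * 156 = 11544 individuals

11544 individuals


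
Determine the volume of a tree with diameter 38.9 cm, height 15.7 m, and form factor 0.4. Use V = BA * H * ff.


(D/200)^2 = (38.9/200)^2 = 0.1945^2 = 0.03783025
BA = 3.141593 * 0.03783025 = 0.118847 m^2
V = 0.118847 * 15.7 * 0.4 = 0.746359 ≈ 0.746 m^3

0.746 m^3


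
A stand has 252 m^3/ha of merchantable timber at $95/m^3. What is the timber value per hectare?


Value = 252 * 95 = $23940/ha

$23940/ha


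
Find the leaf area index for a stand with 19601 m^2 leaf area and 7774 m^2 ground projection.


LAI = 19601 / 7774 = 2.5214 ≈ 2.52

2.52


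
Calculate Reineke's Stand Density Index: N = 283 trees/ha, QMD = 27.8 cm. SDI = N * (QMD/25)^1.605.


QMD/25 = 27.8/25 = 1.112
(1.112)^1.605 = exp(1.605 * ln(1.112)) = exp(1.605 * 0.106160) = exp(0.170387) = 1.18576
SDI = 283 * 1.18576 = 335.570 ≈ 336

336


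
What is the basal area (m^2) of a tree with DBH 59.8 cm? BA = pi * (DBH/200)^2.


D/200 = 59.8/200 = 0.299 m
(D/200)^2 = 0.299^2 = 0.089401
BA = 3.141593 * 0.089401 = 0.280862 ≈ 0.2809 m^2

0.2809 m^2


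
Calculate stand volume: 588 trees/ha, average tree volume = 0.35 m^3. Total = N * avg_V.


V_stand = 588 * 0.35 = 205.8 m^3/ha

205.8 m^3/ha


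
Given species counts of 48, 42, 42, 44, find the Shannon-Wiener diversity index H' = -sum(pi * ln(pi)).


Total N = 48 + 42 + 42 + 44 = 176
Per-species terms:
  p = 48/176 = 0.272727; ln(p) = -1.299284; p*ln(p) = 0.272727 * (-1.299284) = -0.354350
  p = 42/176 = 0.238636; ln(p) = -1.432816; p*ln(p) = 0.238636 * (-1.432816) = -0.341921
  p = 42/176 = 0.238636; ln(p) = -1.432816; p*ln(p) = 0.238636 * (-1.432816) = -0.341921
  p = 44/176 = 0.250000; ln(p) = -1.386294; p*ln(p) = 0.250000 * (-1.386294) = -0.346574
sum(p*ln(p)) = (-0.354350) + (-0.341921) + (-0.341921) + (-0.346574) = -1.384766
H' = -(-1.384766) = 1.384766 ≈ 1.3848

1.3848


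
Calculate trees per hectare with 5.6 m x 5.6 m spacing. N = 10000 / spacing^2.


N = 10000 / 5.6^2 = 10000 / 31.36 = 318.878 ≈ 319 trees/ha

319 trees/ha


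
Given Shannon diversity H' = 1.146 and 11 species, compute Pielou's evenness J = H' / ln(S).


ln(11) = 2.39790
J = H' / ln(S) = 1.146 / 2.39790 = 0.477918 ≈ 0.4779

0.4779


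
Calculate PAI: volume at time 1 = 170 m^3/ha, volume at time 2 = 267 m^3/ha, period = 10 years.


PAI = (V2 - V1) / period = (267 - 170) / 10 = 97 / 10 = 9.70 m^3/ha/yr

9.70 m^3/ha/yr


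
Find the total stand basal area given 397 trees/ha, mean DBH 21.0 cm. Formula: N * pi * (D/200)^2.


(D/200)^2 = (21.0/200)^2 = 0.105^2 = 0.011025
Individual BA = 3.141593 * 0.011025 = 0.0346361 m^2
Stand BA = 397 * 0.0346361 = 13.7505 ≈ 13.75 m^2/ha

13.75 m^2/ha


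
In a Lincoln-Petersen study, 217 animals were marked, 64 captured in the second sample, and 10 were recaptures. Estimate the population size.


N = M * C / R = 217 * 64 / 10 = 13888 / 10 = 1388.80 ≈ 1389

1389 individuals


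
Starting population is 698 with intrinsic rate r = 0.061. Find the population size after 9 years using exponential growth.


r*t = 0.061 * 9 = 0.549
exp(0.549) = 1.73152
N = 698 * 1.73152 = 1208.60 ≈ 1209

1209


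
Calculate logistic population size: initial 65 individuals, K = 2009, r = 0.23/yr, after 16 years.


(K - N0)/N0 = (2009 - 65)/65 = 1944/65 = 29.9077
r*t = 0.23 * 16 = 3.68; exp(-3.68) = 0.0252230
29.9077 * 0.0252230 = 0.754362
1 + 0.754362 = 1.75436
N = 2009 / 1.75436 = 1145.15 ≈ 1145

1145


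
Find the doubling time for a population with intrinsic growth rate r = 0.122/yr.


td = ln(2) / 0.122 = 0.693147 / 0.122 = 5.68153 ≈ 5.7 years

5.7 years


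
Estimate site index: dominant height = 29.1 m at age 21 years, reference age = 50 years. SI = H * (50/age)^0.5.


50/21 = 2.38095
(2.38095)^0.5 = 1.54303
SI = 29.1 * 1.54303 = 44.9022 ≈ 44.9 m

44.9 m


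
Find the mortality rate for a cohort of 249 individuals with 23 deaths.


Mortality rate = 23 / 249 = 0.092369 ≈ 0.0924

0.0924


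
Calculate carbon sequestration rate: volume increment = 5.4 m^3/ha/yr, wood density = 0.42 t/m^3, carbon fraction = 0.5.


C = 5.4 * 0.42 * 0.5 = 1.134 ≈ 1.13 t C/ha/yr

1.13 t C/ha/yr


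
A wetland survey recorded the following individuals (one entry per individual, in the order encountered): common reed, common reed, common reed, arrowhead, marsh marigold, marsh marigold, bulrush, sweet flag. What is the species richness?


Total individuals logged = 8
Distinct species (count of individuals): common reed (3), arrowhead (1), marsh marigold (2), bulrush (1), sweet flag (1)
Species richness = number of distinct species = 5

5


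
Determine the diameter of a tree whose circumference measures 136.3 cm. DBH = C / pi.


DBH = C / pi = 136.3 / 3.141593 = 43.3856 ≈ 43.39 cm

43.39 cm


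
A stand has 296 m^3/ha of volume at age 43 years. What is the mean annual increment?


MAI = 296 / 43 = 6.8837 ≈ 6.88 m^3/ha/yr

6.88 m^3/ha/yr


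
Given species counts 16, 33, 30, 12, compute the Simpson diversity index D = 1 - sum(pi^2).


Total N = 16 + 33 + 30 + 12 = 91
Per-species terms:
  p = 16/91 = 0.175824; p^2 = 0.175824^2 = 0.030914
  p = 33/91 = 0.362637; p^2 = 0.362637^2 = 0.131506
  p = 30/91 = 0.329670; p^2 = 0.329670^2 = 0.108682
  p = 12/91 = 0.131868; p^2 = 0.131868^2 = 0.017389
sum(p^2) = 0.030914 + 0.131506 + 0.108682 + 0.017389 = 0.288491
D = 1 - 0.288491 = 0.711509 ≈ 0.7115

0.7115


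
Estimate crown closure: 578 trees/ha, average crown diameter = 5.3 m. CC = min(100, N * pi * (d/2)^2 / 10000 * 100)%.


(d/2)^2 = (5.3/2)^2 = 2.65^2 = 7.0225
Crown area = 3.141593 * 7.0225 = 22.0618 m^2
N * area / 10000 * 100 = 578 * 22.0618 / 10000 * 100 = 127.517
CC = min(100, 127.517) = 100%

100%


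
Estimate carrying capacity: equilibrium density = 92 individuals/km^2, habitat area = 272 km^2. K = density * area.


K = 92 * 272 = 25024 individuals

25024 individuals


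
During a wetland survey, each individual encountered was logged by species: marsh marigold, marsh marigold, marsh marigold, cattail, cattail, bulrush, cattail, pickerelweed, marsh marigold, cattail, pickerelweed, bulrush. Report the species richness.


Total individuals logged = 12
Distinct species (count of individuals): marsh marigold (4), cattail (4), bulrush (2), pickerelweed (2)
Species richness = number of distinct species = 4

4


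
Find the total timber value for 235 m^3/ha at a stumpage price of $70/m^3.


Value = 235 * 70 = $16450/ha

$16450/ha


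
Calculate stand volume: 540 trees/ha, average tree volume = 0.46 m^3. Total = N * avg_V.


V_stand = 540 * 0.46 = 248.4 m^3/ha

248.4 m^3/ha


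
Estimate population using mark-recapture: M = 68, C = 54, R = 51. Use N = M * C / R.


N = M * C / R = 68 * 54 / 51 = 3672 / 51 = 72

72 individuals


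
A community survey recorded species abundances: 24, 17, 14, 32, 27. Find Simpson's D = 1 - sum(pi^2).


Total N = 24 + 17 + 14 + 32 + 27 = 114
Per-species terms:
  p = 24/114 = 0.210526; p^2 = 0.210526^2 = 0.044321
  p = 17/114 = 0.149123; p^2 = 0.149123^2 = 0.022238
  p = 14/114 = 0.122807; p^2 = 0.122807^2 = 0.015082
  p = 32/114 = 0.280702; p^2 = 0.280702^2 = 0.078794
  p = 27/114 = 0.236842; p^2 = 0.236842^2 = 0.056094
sum(p^2) = 0.044321 + 0.022238 + 0.015082 + 0.078794 + 0.056094 = 0.216529
D = 1 - 0.216529 = 0.783471 ≈ 0.7835

0.7835


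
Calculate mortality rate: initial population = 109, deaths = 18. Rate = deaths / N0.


Mortality rate = 18 / 109 = 0.165138 ≈ 0.1651

0.1651


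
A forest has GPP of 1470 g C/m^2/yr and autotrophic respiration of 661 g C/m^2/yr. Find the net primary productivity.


NPP = GPP - Ra = 1470 - 661 = 809 g C/m^2/yr

809 g C/m^2/yr


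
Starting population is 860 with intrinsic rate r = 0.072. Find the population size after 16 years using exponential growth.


r*t = 0.072 * 16 = 1.152
exp(1.152) = 3.16452
N = 860 * 3.16452 = 2721.49 ≈ 2721

2721


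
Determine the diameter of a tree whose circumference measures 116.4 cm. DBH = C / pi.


DBH = C / pi = 116.4 / 3.141593 = 37.0513 ≈ 37.05 cm

37.05 cm


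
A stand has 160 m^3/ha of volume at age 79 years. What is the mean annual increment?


MAI = 160 / 79 = 2.0253 ≈ 2.03 m^3/ha/yr

2.03 m^3/ha/yr


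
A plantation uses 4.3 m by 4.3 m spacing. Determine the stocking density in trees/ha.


N = 10000 / 4.3^2 = 10000 / 18.49 = 540.833 ≈ 541 trees/ha

541 trees/ha


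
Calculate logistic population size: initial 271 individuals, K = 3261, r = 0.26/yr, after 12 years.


(K - N0)/N0 = (3261 - 271)/271 = 2990/271 = 11.0332
r*t = 0.26 * 12 = 3.12; exp(-3.12) = 0.0441572
11.0332 * 0.0441572 = 0.487195
1 + 0.487195 = 1.48720
N = 3261 / 1.48720 = 2192.71 ≈ 2193

2193


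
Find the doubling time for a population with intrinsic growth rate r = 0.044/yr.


td = ln(2) / 0.044 = 0.693147 / 0.044 = 15.7533 ≈ 15.8 years

15.8 years


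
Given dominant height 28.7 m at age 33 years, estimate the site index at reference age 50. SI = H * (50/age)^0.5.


50/33 = 1.51515
(1.51515)^0.5 = 1.23091
SI = 28.7 * 1.23091 = 35.3271 ≈ 35.3 m

35.3 m


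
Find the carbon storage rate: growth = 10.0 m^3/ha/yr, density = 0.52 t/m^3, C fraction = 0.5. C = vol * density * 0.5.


C = 10.0 * 0.52 * 0.5 = 2.60 t C/ha/yr

2.60 t C/ha/yr


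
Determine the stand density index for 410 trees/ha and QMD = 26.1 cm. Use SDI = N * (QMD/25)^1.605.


QMD/25 = 26.1/25 = 1.044
(1.044)^1.605 = exp(1.605 * ln(1.044)) = exp(1.605 * 0.0430595) = exp(0.0691105) = 1.07155
SDI = 410 * 1.07155 = 439.336 ≈ 439

439


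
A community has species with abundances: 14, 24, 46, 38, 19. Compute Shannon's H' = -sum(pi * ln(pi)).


Total N = 14 + 24 + 46 + 38 + 19 = 141
Per-species terms:
  p = 14/141 = 0.099291; ln(p) = -2.309700; p*ln(p) = 0.099291 * (-2.309700) = -0.229332
  p = 24/141 = 0.170213; ln(p) = -1.770705; p*ln(p) = 0.170213 * (-1.770705) = -0.301397
  p = 46/141 = 0.326241; ln(p) = -1.120119; p*ln(p) = 0.326241 * (-1.120119) = -0.365429
  p = 38/141 = 0.269504; ln(p) = -1.311172; p*ln(p) = 0.269504 * (-1.311172) = -0.353366
  p = 19/141 = 0.134752; ln(p) = -2.004319; p*ln(p) = 0.134752 * (-2.004319) = -0.270086
sum(p*ln(p)) = (-0.229332) + (-0.301397) + (-0.365429) + (-0.353366) + (-0.270086) = -1.519610
H' = -(-1.519610) = 1.519610 ≈ 1.5196

1.5196


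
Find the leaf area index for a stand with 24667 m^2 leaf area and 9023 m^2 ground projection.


LAI = 24667 / 9023 = 2.7338 ≈ 2.73

2.73


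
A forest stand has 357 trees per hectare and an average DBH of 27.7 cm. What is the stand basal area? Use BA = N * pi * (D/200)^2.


(D/200)^2 = (27.7/200)^2 = 0.1385^2 = 0.01918225
Individual BA = 3.141593 * 0.01918225 = 0.0602628 m^2
Stand BA = 357 * 0.0602628 = 21.5138 ≈ 21.51 m^2/ha

21.51 m^2/ha


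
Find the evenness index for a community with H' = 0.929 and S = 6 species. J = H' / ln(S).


ln(6) = 1.79176
J = H' / ln(S) = 0.929 / 1.79176 = 0.518485 ≈ 0.5185

0.5185


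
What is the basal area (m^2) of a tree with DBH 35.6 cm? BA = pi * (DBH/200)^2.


D/200 = 35.6/200 = 0.178 m
(D/200)^2 = 0.178^2 = 0.031684
BA = 3.141593 * 0.031684 = 0.0995382 ≈ 0.0995 m^2

0.0995 m^2


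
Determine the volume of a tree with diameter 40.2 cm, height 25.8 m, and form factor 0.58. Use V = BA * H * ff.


(D/200)^2 = (40.2/200)^2 = 0.201^2 = 0.040401
BA = 3.141593 * 0.040401 = 0.126923 m^2
V = 0.126923 * 25.8 * 0.58 = 1.89928 ≈ 1.899 m^3

1.899 m^3


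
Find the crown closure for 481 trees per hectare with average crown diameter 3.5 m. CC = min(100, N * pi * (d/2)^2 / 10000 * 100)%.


(d/2)^2 = (3.5/2)^2 = 1.75^2 = 3.0625
Crown area = 3.141593 * 3.0625 = 9.62113 m^2
N * area / 10000 * 100 = 481 * 9.62113 / 10000 * 100 = 46.2776
CC = min(100, 46.2776) = 46.2776 ≈ 46.3%

46.3%


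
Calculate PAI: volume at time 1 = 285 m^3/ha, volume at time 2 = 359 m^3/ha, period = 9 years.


PAI = (V2 - V1) / period = (359 - 285) / 9 = 74 / 9 = 8.2222 ≈ 8.22 m^3/ha/yr

8.22 m^3/ha/yr


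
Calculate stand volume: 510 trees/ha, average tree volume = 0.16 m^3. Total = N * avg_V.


V_stand = 510 * 0.16 = 81.6 m^3/ha

81.6 m^3/ha


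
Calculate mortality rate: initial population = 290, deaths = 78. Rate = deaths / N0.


Mortality rate = 78 / 290 = 0.268966 ≈ 0.2690

0.2690


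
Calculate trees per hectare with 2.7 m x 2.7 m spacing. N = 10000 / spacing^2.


N = 10000 / 2.7^2 = 10000 / 7.29 = 1371.74 ≈ 1372 trees/ha

1372 trees/ha


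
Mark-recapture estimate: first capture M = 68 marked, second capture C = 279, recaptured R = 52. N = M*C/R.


N = M * C / R = 68 * 279 / 52 = 18972 / 52 = 364.85 ≈ 365

365 individuals


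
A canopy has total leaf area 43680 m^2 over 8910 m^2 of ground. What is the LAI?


LAI = 43680 / 8910 = 4.9024 ≈ 4.90

4.90


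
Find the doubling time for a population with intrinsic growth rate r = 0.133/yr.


td = ln(2) / 0.133 = 0.693147 / 0.133 = 5.21163 ≈ 5.2 years

5.2 years


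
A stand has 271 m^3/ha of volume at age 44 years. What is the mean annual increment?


MAI = 271 / 44 = 6.1591 ≈ 6.16 m^3/ha/yr

6.16 m^3/ha/yr


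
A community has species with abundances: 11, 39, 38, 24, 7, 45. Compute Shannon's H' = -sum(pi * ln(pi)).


Total N = 11 + 39 + 38 + 24 + 7 + 45 = 164
Per-species terms:
  p = 11/164 = 0.067073; ln(p) = -2.701974; p*ln(p) = 0.067073 * (-2.701974) = -0.181230
  p = 39/164 = 0.237805; ln(p) = -1.436304; p*ln(p) = 0.237805 * (-1.436304) = -0.341560
  p = 38/164 = 0.231707; ln(p) = -1.462282; p*ln(p) = 0.231707 * (-1.462282) = -0.338821
  p = 24/164 = 0.146341; ln(p) = -1.921816; p*ln(p) = 0.146341 * (-1.921816) = -0.281240
  p = 7/164 = 0.042683; ln(p) = -3.153955; p*ln(p) = 0.042683 * (-3.153955) = -0.134620
  p = 45/164 = 0.274390; ln(p) = -1.293205; p*ln(p) = 0.274390 * (-1.293205) = -0.354843
sum(p*ln(p)) = (-0.181230) + (-0.341560) + (-0.338821) + (-0.281240) + (-0.134620) + (-0.354843) = -1.632314
H' = -(-1.632314) = 1.632314 ≈ 1.6323

1.6323


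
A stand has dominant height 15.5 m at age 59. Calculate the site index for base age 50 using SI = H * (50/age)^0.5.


50/59 = 0.847458
(0.847458)^0.5 = 0.920575
SI = 15.5 * 0.920575 = 14.2689 ≈ 14.3 m

14.3 m


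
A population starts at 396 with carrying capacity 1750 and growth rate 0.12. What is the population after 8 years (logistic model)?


(K - N0)/N0 = (1750 - 396)/396 = 1354/396 = 3.41919
r*t = 0.12 * 8 = 0.96; exp(-0.96) = 0.382893
3.41919 * 0.382893 = 1.30918
1 + 1.30918 = 2.30918
N = 1750 / 2.30918 = 757.845 ≈ 758

758


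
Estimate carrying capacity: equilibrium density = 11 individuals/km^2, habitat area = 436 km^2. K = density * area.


K = 11 * 436 = 4796 individuals

4796 individuals


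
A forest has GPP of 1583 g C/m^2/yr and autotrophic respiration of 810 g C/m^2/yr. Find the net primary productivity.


NPP = GPP - Ra = 1583 - 810 = 773 g C/m^2/yr

773 g C/m^2/yr


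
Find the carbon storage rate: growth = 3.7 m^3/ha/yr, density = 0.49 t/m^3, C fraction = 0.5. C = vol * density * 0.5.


C = 3.7 * 0.49 * 0.5 = 0.9065 ≈ 0.91 t C/ha/yr

0.91 t C/ha/yr


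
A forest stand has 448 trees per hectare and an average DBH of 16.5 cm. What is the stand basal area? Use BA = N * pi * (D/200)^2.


(D/200)^2 = (16.5/200)^2 = 0.0825^2 = 0.00680625
Individual BA = 3.141593 * 0.00680625 = 0.0213825 m^2
Stand BA = 448 * 0.0213825 = 9.57936 ≈ 9.58 m^2/ha

9.58 m^2/ha


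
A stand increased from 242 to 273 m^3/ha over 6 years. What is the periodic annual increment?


PAI = (V2 - V1) / period = (273 - 242) / 6 = 31 / 6 = 5.1667 ≈ 5.17 m^3/ha/yr

5.17 m^3/ha/yr


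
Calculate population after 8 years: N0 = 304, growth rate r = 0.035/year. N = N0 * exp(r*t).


r*t = 0.035 * 8 = 0.28
exp(0.28) = 1.32313
N = 304 * 1.32313 = 402.232 ≈ 402

402


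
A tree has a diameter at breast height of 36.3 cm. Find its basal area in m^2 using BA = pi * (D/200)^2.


D/200 = 36.3/200 = 0.1815 m
(D/200)^2 = 0.1815^2 = 0.03294225
BA = 3.141593 * 0.03294225 = 0.103491 ≈ 0.1035 m^2

0.1035 m^2


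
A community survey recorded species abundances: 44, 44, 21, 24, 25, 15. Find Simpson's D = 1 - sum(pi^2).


Total N = 44 + 44 + 21 + 24 + 25 + 15 = 173
Per-species terms:
  p = 44/173 = 0.254335; p^2 = 0.254335^2 = 0.064686
  p = 44/173 = 0.254335; p^2 = 0.254335^2 = 0.064686
  p = 21/173 = 0.121387; p^2 = 0.121387^2 = 0.014735
  p = 24/173 = 0.138728; p^2 = 0.138728^2 = 0.019245
  p = 25/173 = 0.144509; p^2 = 0.144509^2 = 0.020883
  p = 15/173 = 0.086705; p^2 = 0.086705^2 = 0.007518
sum(p^2) = 0.064686 + 0.064686 + 0.014735 + 0.019245 + 0.020883 + 0.007518 = 0.191753
D = 1 - 0.191753 = 0.808247 ≈ 0.8082

0.8082


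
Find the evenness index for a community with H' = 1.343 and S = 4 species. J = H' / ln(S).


ln(4) = 1.38629
J = H' / ln(S) = 1.343 / 1.38629 = 0.968773 ≈ 0.9688

0.9688


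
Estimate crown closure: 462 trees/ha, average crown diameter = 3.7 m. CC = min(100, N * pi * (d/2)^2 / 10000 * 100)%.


(d/2)^2 = (3.7/2)^2 = 1.85^2 = 3.4225
Crown area = 3.141593 * 3.4225 = 10.7521 m^2
N * area / 10000 * 100 = 462 * 10.7521 / 10000 * 100 = 49.6747
CC = min(100, 49.6747) = 49.6747 ≈ 49.7%

49.7%


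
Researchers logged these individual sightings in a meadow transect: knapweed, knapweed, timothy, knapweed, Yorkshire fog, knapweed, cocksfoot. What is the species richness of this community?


Total individuals logged = 7
Distinct species (count of individuals): knapweed (4), timothy (1), Yorkshire fog (1), cocksfoot (1)
Species richness = number of distinct species = 4

4


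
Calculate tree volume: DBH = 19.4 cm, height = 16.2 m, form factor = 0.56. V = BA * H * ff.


(D/200)^2 = (19.4/200)^2 = 0.097^2 = 0.009409
BA = 3.141593 * 0.009409 = 0.0295592 m^2
V = 0.0295592 * 16.2 * 0.56 = 0.268161 ≈ 0.268 m^3

0.268 m^3


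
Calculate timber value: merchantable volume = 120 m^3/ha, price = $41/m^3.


Value = 120 * 41 = $4920/ha

$4920/ha


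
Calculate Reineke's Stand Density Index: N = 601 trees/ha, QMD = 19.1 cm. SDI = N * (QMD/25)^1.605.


QMD/25 = 19.1/25 = 0.764
(0.764)^1.605 = exp(1.605 * ln(0.764)) = exp(1.605 * (-0.269187)) = exp(-0.432045) = 0.649180
SDI = 601 * 0.649180 = 390.157 ≈ 390

390


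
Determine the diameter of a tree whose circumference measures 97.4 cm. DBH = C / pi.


DBH = C / pi = 97.4 / 3.141593 = 31.0034 ≈ 31.00 cm

31.00 cm


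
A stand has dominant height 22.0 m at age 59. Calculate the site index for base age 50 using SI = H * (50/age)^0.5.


50/59 = 0.847458
(0.847458)^0.5 = 0.920575
SI = 22.0 * 0.920575 = 20.2527 ≈ 20.3 m

20.3 m


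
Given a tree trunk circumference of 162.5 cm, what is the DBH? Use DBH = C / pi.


DBH = C / pi = 162.5 / 3.141593 = 51.7254 ≈ 51.73 cm

51.73 cm


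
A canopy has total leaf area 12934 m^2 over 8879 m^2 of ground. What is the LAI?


LAI = 12934 / 8879 = 1.4567 ≈ 1.46

1.46


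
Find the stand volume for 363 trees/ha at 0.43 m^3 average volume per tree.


V_stand = 363 * 0.43 = 156.09 ≈ 156.1 m^3/ha

156.1 m^3/ha


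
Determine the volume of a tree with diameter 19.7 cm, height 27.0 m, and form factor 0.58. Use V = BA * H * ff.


(D/200)^2 = (19.7/200)^2 = 0.0985^2 = 0.00970225
BA = 3.141593 * 0.00970225 = 0.0304805 m^2
V = 0.0304805 * 27.0 * 0.58 = 0.477325 ≈ 0.477 m^3

0.477 m^3


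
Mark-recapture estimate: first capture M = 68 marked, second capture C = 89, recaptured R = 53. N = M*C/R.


N = M * C / R = 68 * 89 / 53 = 6052 / 53 = 114.19 ≈ 114

114 individuals


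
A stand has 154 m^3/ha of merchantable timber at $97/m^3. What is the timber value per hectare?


Value = 154 * 97 = $14938/ha

$14938/ha


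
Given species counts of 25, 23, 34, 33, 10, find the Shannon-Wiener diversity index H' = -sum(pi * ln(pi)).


Total N = 25 + 23 + 34 + 33 + 10 = 125
Per-species terms:
  p = 25/125 = 0.200000; ln(p) = -1.609438; p*ln(p) = 0.200000 * (-1.609438) = -0.321888
  p = 23/125 = 0.184000; ln(p) = -1.692820; p*ln(p) = 0.184000 * (-1.692820) = -0.311479
  p = 34/125 = 0.272000; ln(p) = -1.301953; p*ln(p) = 0.272000 * (-1.301953) = -0.354131
  p = 33/125 = 0.264000; ln(p) = -1.331806; p*ln(p) = 0.264000 * (-1.331806) = -0.351597
  p = 10/125 = 0.080000; ln(p) = -2.525729; p*ln(p) = 0.080000 * (-2.525729) = -0.202058
sum(p*ln(p)) = (-0.321888) + (-0.311479) + (-0.354131) + (-0.351597) + (-0.202058) = -1.541153
H' = -(-1.541153) = 1.541153 ≈ 1.5412

1.5412


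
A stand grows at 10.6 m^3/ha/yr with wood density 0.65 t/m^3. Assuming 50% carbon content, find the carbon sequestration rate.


C = 10.6 * 0.65 * 0.5 = 3.445 ≈ 3.45 t C/ha/yr

3.45 t C/ha/yr


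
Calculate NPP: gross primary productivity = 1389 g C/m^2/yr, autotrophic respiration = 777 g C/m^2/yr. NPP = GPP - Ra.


NPP = GPP - Ra = 1389 - 777 = 612 g C/m^2/yr

612 g C/m^2/yr


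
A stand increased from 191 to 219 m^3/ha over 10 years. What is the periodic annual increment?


PAI = (V2 - V1) / period = (219 - 191) / 10 = 28 / 10 = 2.80 m^3/ha/yr

2.80 m^3/ha/yr


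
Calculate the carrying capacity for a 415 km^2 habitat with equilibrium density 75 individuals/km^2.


K = 75 * 415 = 31125 individuals

31125 individuals


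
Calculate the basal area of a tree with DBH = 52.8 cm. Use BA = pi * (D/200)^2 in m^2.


D/200 = 52.8/200 = 0.264 m
(D/200)^2 = 0.264^2 = 0.069696
BA = 3.141593 * 0.069696 = 0.218956 ≈ 0.2190 m^2

0.2190 m^2


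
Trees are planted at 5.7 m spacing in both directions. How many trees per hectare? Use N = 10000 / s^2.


N = 10000 / 5.7^2 = 10000 / 32.49 = 307.787 ≈ 308 trees/ha

308 trees/ha


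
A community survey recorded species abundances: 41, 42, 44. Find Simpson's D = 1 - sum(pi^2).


Total N = 41 + 42 + 44 = 127
Per-species terms:
  p = 41/127 = 0.322835; p^2 = 0.322835^2 = 0.104222
  p = 42/127 = 0.330709; p^2 = 0.330709^2 = 0.109368
  p = 44/127 = 0.346457; p^2 = 0.346457^2 = 0.120032
sum(p^2) = 0.104222 + 0.109368 + 0.120032 = 0.333622
D = 1 - 0.333622 = 0.666378 ≈ 0.6664

0.6664


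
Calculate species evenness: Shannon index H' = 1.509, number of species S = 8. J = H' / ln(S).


ln(8) = 2.07944
J = H' / ln(S) = 1.509 / 2.07944 = 0.725676 ≈ 0.7257

0.7257


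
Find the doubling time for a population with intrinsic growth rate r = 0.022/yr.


td = ln(2) / 0.022 = 0.693147 / 0.022 = 31.5067 ≈ 31.5 years

31.5 years


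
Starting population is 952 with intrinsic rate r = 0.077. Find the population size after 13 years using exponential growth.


r*t = 0.077 * 13 = 1.001
exp(1.001) = 2.72100
N = 952 * 2.72100 = 2590.39 ≈ 2590

2590


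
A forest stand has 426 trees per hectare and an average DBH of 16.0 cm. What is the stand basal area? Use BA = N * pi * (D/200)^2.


(D/200)^2 = (16.0/200)^2 = 0.08^2 = 0.0064
Individual BA = 3.141593 * 0.0064 = 0.0201062 m^2
Stand BA = 426 * 0.0201062 = 8.56524 ≈ 8.57 m^2/ha

8.57 m^2/ha


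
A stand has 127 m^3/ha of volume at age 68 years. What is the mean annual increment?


MAI = 127 / 68 = 1.8676 ≈ 1.87 m^3/ha/yr

1.87 m^3/ha/yr


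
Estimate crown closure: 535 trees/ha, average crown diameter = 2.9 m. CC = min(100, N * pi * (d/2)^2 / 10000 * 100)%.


(d/2)^2 = (2.9/2)^2 = 1.45^2 = 2.1025
Crown area = 3.141593 * 2.1025 = 6.60520 m^2
N * area / 10000 * 100 = 535 * 6.60520 / 10000 * 100 = 35.3378
CC = min(100, 35.3378) = 35.3378 ≈ 35.3%

35.3%


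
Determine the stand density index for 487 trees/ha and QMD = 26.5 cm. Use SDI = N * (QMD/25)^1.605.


QMD/25 = 26.5/25 = 1.06
(1.06)^1.605 = exp(1.605 * ln(1.06)) = exp(1.605 * 0.0582689) = exp(0.0935216) = 1.09803
SDI = 487 * 1.09803 = 534.741 ≈ 535

535


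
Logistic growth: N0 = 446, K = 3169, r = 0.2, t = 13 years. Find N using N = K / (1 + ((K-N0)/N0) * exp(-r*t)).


(K - N0)/N0 = (3169 - 446)/446 = 2723/446 = 6.10538
r*t = 0.2 * 13 = 2.6; exp(-2.6) = 0.0742736
6.10538 * 0.0742736 = 0.453469
1 + 0.453469 = 1.45347
N = 3169 / 1.45347 = 2180.30 ≈ 2180

2180


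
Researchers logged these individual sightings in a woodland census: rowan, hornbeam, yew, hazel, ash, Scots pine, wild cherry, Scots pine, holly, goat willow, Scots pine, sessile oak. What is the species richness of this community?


Total individuals logged = 12
Distinct species (count of individuals): rowan (1), hornbeam (1), yew (1), hazel (1), ash (1), Scots pine (3), wild cherry (1), holly (1), goat willow (1), sessile oak (1)
Species richness = number of distinct species = 10

10


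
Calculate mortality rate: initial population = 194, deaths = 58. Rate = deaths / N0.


Mortality rate = 58 / 194 = 0.298969 ≈ 0.2990

0.2990


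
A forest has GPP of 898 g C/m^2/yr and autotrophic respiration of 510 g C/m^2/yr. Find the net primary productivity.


NPP = GPP - Ra = 898 - 510 = 388 g C/m^2/yr

388 g C/m^2/yr


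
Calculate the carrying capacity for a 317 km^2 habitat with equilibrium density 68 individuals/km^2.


K = 68 * 317 = 21556 individuals

21556 individuals


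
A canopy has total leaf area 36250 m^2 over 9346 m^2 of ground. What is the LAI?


LAI = 36250 / 9346 = 3.8787 ≈ 3.88

3.88


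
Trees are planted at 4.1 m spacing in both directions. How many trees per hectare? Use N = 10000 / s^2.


N = 10000 / 4.1^2 = 10000 / 16.81 = 594.884 ≈ 595 trees/ha

595 trees/ha


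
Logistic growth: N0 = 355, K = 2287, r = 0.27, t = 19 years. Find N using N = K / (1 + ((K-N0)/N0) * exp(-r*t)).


(K - N0)/N0 = (2287 - 355)/355 = 1932/355 = 5.44225
r*t = 0.27 * 19 = 5.13; exp(-5.13) = 0.00591656
5.44225 * 0.00591656 = 0.0321994
1 + 0.0321994 = 1.03220
N = 2287 / 1.03220 = 2215.66 ≈ 2216

2216


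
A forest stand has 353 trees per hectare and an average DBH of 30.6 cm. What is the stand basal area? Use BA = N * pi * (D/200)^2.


(D/200)^2 = (30.6/200)^2 = 0.153^2 = 0.023409
Individual BA = 3.141593 * 0.023409 = 0.0735416 m^2
Stand BA = 353 * 0.0735416 = 25.9602 ≈ 25.96 m^2/ha

25.96 m^2/ha


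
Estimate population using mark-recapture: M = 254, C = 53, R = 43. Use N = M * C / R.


N = M * C / R = 254 * 53 / 43 = 13462 / 43 = 313.07 ≈ 313

313 individuals


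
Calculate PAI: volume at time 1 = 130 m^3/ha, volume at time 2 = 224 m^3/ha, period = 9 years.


PAI = (V2 - V1) / period = (224 - 130) / 9 = 94 / 9 = 10.4444 ≈ 10.44 m^3/ha/yr

10.44 m^3/ha/yr


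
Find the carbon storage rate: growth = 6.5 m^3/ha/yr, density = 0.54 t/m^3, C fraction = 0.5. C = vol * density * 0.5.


C = 6.5 * 0.54 * 0.5 = 1.755 ≈ 1.76 t C/ha/yr

1.76 t C/ha/yr


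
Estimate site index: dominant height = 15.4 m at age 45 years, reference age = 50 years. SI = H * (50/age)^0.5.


50/45 = 1.11111
(1.11111)^0.5 = 1.05409
SI = 15.4 * 1.05409 = 16.2330 ≈ 16.2 m

16.2 m


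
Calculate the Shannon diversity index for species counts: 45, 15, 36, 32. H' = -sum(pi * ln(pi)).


Total N = 45 + 15 + 36 + 32 = 128
Per-species terms:
  p = 45/128 = 0.351563; ln(p) = -1.045366; p*ln(p) = 0.351563 * (-1.045366) = -0.367512
  p = 15/128 = 0.117188; ln(p) = -2.143976; p*ln(p) = 0.117188 * (-2.143976) = -0.251248
  p = 36/128 = 0.281250; ln(p) = -1.268511; p*ln(p) = 0.281250 * (-1.268511) = -0.356769
  p = 32/128 = 0.250000; ln(p) = -1.386294; p*ln(p) = 0.250000 * (-1.386294) = -0.346574
sum(p*ln(p)) = (-0.367512) + (-0.251248) + (-0.356769) + (-0.346574) = -1.322103
H' = -(-1.322103) = 1.322103 ≈ 1.3221

1.3221


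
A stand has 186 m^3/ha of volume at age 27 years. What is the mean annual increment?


MAI = 186 / 27 = 6.8889 ≈ 6.89 m^3/ha/yr

6.89 m^3/ha/yr


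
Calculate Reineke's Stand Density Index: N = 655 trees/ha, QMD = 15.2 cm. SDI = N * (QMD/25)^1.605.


QMD/25 = 15.2/25 = 0.608
(0.608)^1.605 = exp(1.605 * ln(0.608)) = exp(1.605 * (-0.497580)) = exp(-0.798616) = 0.449951
SDI = 655 * 0.449951 = 294.718 ≈ 295

295


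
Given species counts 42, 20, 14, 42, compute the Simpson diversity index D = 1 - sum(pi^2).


Total N = 42 + 20 + 14 + 42 = 118
Per-species terms:
  p = 42/118 = 0.355932; p^2 = 0.355932^2 = 0.126688
  p = 20/118 = 0.169492; p^2 = 0.169492^2 = 0.028728
  p = 14/118 = 0.118644; p^2 = 0.118644^2 = 0.014076
  p = 42/118 = 0.355932; p^2 = 0.355932^2 = 0.126688
sum(p^2) = 0.126688 + 0.028728 + 0.014076 + 0.126688 = 0.296180
D = 1 - 0.296180 = 0.703820 ≈ 0.7038

0.7038


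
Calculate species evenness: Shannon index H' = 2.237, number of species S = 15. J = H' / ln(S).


ln(15) = 2.70805
J = H' / ln(S) = 2.237 / 2.70805 = 0.826056 ≈ 0.8261

0.8261


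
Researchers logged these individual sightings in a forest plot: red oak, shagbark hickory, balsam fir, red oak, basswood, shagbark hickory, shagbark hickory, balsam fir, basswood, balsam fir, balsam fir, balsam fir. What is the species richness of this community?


Total individuals logged = 12
Distinct species (count of individuals): red oak (2), shagbark hickory (3), balsam fir (5), basswood (2)
Species richness = number of distinct species = 4

4


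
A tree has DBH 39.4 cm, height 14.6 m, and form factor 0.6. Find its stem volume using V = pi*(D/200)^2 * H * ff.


(D/200)^2 = (39.4/200)^2 = 0.197^2 = 0.038809
BA = 3.141593 * 0.038809 = 0.121922 m^2
V = 0.121922 * 14.6 * 0.6 = 1.06804 ≈ 1.068 m^3

1.068 m^3


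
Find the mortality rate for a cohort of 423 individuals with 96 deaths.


Mortality rate = 96 / 423 = 0.226950 ≈ 0.2270

0.2270


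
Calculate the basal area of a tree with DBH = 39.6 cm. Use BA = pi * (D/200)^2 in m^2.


D/200 = 39.6/200 = 0.198 m
(D/200)^2 = 0.198^2 = 0.039204
BA = 3.141593 * 0.039204 = 0.123163 ≈ 0.1232 m^2

0.1232 m^2


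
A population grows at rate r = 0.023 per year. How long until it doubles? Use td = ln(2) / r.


td = ln(2) / 0.023 = 0.693147 / 0.023 = 30.1368 ≈ 30.1 years

30.1 years


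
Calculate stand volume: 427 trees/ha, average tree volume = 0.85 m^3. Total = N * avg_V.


V_stand = 427 * 0.85 = 362.95 ≈ 363.0 m^3/ha

363.0 m^3/ha


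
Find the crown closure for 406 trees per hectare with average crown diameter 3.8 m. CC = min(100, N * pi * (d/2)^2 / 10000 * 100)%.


(d/2)^2 = (3.8/2)^2 = 1.9^2 = 3.61
Crown area = 3.141593 * 3.61 = 11.3412 m^2
N * area / 10000 * 100 = 406 * 11.3412 / 10000 * 100 = 46.0453
CC = min(100, 46.0453) = 46.0453 ≈ 46.0%

46.0%


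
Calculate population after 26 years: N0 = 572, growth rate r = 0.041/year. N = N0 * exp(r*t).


r*t = 0.041 * 26 = 1.066
exp(1.066) = 2.90374
N = 572 * 2.90374 = 1660.94 ≈ 1661

1661


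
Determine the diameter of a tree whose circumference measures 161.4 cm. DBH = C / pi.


DBH = C / pi = 161.4 / 3.141593 = 51.3752 ≈ 51.38 cm

51.38 cm


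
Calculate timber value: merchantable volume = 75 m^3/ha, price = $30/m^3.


Value = 75 * 30 = $2250/ha

$2250/ha


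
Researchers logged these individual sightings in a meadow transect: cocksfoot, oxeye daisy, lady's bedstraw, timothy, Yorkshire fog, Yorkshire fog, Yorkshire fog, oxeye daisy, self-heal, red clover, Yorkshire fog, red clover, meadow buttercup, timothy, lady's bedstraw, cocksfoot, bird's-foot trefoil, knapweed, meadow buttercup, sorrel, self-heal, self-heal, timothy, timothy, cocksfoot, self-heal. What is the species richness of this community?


Total individuals logged = 26
Distinct species (count of individuals): cocksfoot (3), oxeye daisy (2), lady's bedstraw (2), timothy (4), Yorkshire fog (4), self-heal (4), red clover (2), meadow buttercup (2), bird's-foot trefoil (1), knapweed (1), sorrel (1)
Species richness = number of distinct species = 11

11


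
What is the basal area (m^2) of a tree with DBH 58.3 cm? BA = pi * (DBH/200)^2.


D/200 = 58.3/200 = 0.2915 m
(D/200)^2 = 0.2915^2 = 0.08497225
BA = 3.141593 * 0.08497225 = 0.266948 ≈ 0.2669 m^2

0.2669 m^2


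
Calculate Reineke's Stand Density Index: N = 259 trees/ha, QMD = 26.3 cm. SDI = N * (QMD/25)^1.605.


QMD/25 = 26.3/25 = 1.052
(1.052)^1.605 = exp(1.605 * ln(1.052)) = exp(1.605 * 0.0506931) = exp(0.0813624) = 1.08476
SDI = 259 * 1.08476 = 280.953 ≈ 281

281


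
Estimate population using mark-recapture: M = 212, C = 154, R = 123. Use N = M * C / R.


N = M * C / R = 212 * 154 / 123 = 32648 / 123 = 265.43 ≈ 265

265 individuals


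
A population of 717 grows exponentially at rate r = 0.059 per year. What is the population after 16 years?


r*t = 0.059 * 16 = 0.944
exp(0.944) = 2.57024
N = 717 * 2.57024 = 1842.86 ≈ 1843

1843


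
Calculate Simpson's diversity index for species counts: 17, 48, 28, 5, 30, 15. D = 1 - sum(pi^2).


Total N = 17 + 48 + 28 + 5 + 30 + 15 = 143
Per-species terms:
  p = 17/143 = 0.118881; p^2 = 0.118881^2 = 0.014133
  p = 48/143 = 0.335664; p^2 = 0.335664^2 = 0.112670
  p = 28/143 = 0.195804; p^2 = 0.195804^2 = 0.038339
  p = 5/143 = 0.034965; p^2 = 0.034965^2 = 0.001223
  p = 30/143 = 0.209790; p^2 = 0.209790^2 = 0.044012
  p = 15/143 = 0.104895; p^2 = 0.104895^2 = 0.011003
sum(p^2) = 0.014133 + 0.112670 + 0.038339 + 0.001223 + 0.044012 + 0.011003 = 0.221380
D = 1 - 0.221380 = 0.778620 ≈ 0.7786

0.7786


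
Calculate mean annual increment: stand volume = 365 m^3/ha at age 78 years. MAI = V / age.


MAI = 365 / 78 = 4.6795 ≈ 4.68 m^3/ha/yr

4.68 m^3/ha/yr


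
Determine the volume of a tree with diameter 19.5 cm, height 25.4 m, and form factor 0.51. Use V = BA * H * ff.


(D/200)^2 = (19.5/200)^2 = 0.0975^2 = 0.00950625
BA = 3.141593 * 0.00950625 = 0.0298648 m^2
V = 0.0298648 * 25.4 * 0.51 = 0.386869 ≈ 0.387 m^3

0.387 m^3


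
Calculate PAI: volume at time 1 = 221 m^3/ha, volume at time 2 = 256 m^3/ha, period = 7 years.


PAI = (V2 - V1) / period = (256 - 221) / 7 = 35 / 7 = 5.00 m^3/ha/yr

5.00 m^3/ha/yr


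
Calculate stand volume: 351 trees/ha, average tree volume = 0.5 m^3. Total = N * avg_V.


V_stand = 351 * 0.5 = 175.5 m^3/ha

175.5 m^3/ha


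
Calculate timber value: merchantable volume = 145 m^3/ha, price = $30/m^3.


Value = 145 * 30 = $4350/ha

$4350/ha


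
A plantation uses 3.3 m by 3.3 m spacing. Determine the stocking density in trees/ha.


N = 10000 / 3.3^2 = 10000 / 10.89 = 918.274 ≈ 918 trees/ha

918 trees/ha


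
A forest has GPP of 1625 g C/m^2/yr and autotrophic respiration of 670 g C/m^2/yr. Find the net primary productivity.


NPP = GPP - Ra = 1625 - 670 = 955 g C/m^2/yr

955 g C/m^2/yr


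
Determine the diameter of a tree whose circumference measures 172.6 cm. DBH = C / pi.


DBH = C / pi = 172.6 / 3.141593 = 54.9403 ≈ 54.94 cm

54.94 cm


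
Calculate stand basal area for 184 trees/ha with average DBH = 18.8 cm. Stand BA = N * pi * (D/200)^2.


(D/200)^2 = (18.8/200)^2 = 0.094^2 = 0.008836
Individual BA = 3.141593 * 0.008836 = 0.0277591 m^2
Stand BA = 184 * 0.0277591 = 5.10767 ≈ 5.11 m^2/ha

5.11 m^2/ha


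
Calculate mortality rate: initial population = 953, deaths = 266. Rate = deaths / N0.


Mortality rate = 266 / 953 = 0.279119 ≈ 0.2791

0.2791


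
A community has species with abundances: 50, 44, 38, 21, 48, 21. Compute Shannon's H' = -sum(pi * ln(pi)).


Total N = 50 + 44 + 38 + 21 + 48 + 21 = 222
Per-species terms:
  p = 50/222 = 0.225225; ln(p) = -1.490655; p*ln(p) = 0.225225 * (-1.490655) = -0.335733
  p = 44/222 = 0.198198; ln(p) = -1.618489; p*ln(p) = 0.198198 * (-1.618489) = -0.320781
  p = 38/222 = 0.171171; ln(p) = -1.765092; p*ln(p) = 0.171171 * (-1.765092) = -0.302133
  p = 21/222 = 0.094595; ln(p) = -2.358151; p*ln(p) = 0.094595 * (-2.358151) = -0.223069
  p = 48/222 = 0.216216; ln(p) = -1.531477; p*ln(p) = 0.216216 * (-1.531477) = -0.331130
  p = 21/222 = 0.094595; ln(p) = -2.358151; p*ln(p) = 0.094595 * (-2.358151) = -0.223069
sum(p*ln(p)) = (-0.335733) + (-0.320781) + (-0.302133) + (-0.223069) + (-0.331130) + (-0.223069) = -1.735915
H' = -(-1.735915) = 1.735915 ≈ 1.7359

1.7359


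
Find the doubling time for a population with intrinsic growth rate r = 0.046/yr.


td = ln(2) / 0.046 = 0.693147 / 0.046 = 15.0684 ≈ 15.1 years

15.1 years


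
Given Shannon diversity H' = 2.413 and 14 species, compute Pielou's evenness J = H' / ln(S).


ln(14) = 2.63906
J = H' / ln(S) = 2.413 / 2.63906 = 0.914341 ≈ 0.9143

0.9143


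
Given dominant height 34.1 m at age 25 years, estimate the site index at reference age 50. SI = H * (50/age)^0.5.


50/25 = 2.00000
(2.00000)^0.5 = 1.41421
SI = 34.1 * 1.41421 = 48.2246 ≈ 48.2 m

48.2 m


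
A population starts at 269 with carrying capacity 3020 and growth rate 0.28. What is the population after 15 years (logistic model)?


(K - N0)/N0 = (3020 - 269)/269 = 2751/269 = 10.2268
r*t = 0.28 * 15 = 4.2; exp(-4.2) = 0.0149956
10.2268 * 0.0149956 = 0.153357
1 + 0.153357 = 1.15336
N = 3020 / 1.15336 = 2618.44 ≈ 2618

2618


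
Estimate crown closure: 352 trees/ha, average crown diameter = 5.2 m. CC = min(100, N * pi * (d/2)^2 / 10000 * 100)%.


(d/2)^2 = (5.2/2)^2 = 2.6^2 = 6.76
Crown area = 3.141593 * 6.76 = 21.2372 m^2
N * area / 10000 * 100 = 352 * 21.2372 / 10000 * 100 = 74.7549
CC = min(100, 74.7549) = 74.7549 ≈ 74.8%

74.8%


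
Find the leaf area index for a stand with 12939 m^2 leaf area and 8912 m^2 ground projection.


LAI = 12939 / 8912 = 1.4519 ≈ 1.45

1.45


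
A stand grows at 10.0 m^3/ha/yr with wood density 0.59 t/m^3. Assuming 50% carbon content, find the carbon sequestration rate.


C = 10.0 * 0.59 * 0.5 = 2.95 t C/ha/yr

2.95 t C/ha/yr


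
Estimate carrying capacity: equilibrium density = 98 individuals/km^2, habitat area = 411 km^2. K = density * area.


K = 98 * 411 = 40278 individuals

40278 individuals


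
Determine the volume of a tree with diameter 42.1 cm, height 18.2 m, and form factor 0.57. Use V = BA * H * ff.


(D/200)^2 = (42.1/200)^2 = 0.2105^2 = 0.04431025
BA = 3.141593 * 0.04431025 = 0.139205 m^2
V = 0.139205 * 18.2 * 0.57 = 1.44411 ≈ 1.444 m^3

1.444 m^3


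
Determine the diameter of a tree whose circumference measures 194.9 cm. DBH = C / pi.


DBH = C / pi = 194.9 / 3.141593 = 62.0386 ≈ 62.04 cm

62.04 cm


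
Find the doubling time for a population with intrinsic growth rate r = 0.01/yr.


td = ln(2) / 0.01 = 0.693147 / 0.01 = 69.3147 ≈ 69.3 years

69.3 years
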